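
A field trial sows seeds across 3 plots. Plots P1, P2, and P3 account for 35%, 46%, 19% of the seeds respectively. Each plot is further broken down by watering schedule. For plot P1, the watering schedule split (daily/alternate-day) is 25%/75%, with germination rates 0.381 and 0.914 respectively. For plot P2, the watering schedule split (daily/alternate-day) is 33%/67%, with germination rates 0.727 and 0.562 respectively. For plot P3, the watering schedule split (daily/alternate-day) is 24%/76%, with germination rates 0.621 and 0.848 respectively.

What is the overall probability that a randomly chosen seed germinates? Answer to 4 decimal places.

P(G) ≈ 0.7076

P(G|P1) = 0.25·0.381 + 0.75·0.914 = 0.09525 + 0.6855 = 0.78075
P(G|P2) = 0.33·0.727 + 0.67·0.562 = 0.23991 + 0.37654 = 0.61645
P(G|P3) = 0.24·0.621 + 0.76·0.848 = 0.14904 + 0.64448 = 0.79352
Then overall,
P(G) = 0.35·0.78075 + 0.46·0.61645 + 0.19·0.79352
      = 0.2732625 + 0.283567 + 0.1507688 = 0.7075983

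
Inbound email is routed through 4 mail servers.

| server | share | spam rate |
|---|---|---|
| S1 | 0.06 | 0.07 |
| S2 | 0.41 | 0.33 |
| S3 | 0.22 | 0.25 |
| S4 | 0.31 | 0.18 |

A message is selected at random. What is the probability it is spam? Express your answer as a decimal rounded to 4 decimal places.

P(S) = P(S|S1)·P(S1) + P(S|S2)·P(S2) + P(S|S3)·P(S3) + P(S|S4)·P(S4)
      = 0.07·0.06 + 0.33·0.41 + 0.25·0.22 + 0.18·0.31
      = 0.0042 + 0.1353 + 0.055 + 0.0558 = 0.2503

0.2503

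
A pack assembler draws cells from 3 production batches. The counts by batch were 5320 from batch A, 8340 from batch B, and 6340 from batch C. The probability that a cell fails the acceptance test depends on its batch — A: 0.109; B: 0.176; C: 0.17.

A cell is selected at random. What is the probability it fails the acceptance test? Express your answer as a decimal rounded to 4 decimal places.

Total: 5320 + 8340 + 6340 = 20000.
P(A) = 5320/20000 = 0.266. P(B) = 8340/20000 = 0.417. P(C) = 6340/20000 = 0.317.
By the law of total probability,
P(F) = P(F|A)·P(A) + P(F|B)·P(B) + P(F|C)·P(C)
      = 0.109·0.266 + 0.176·0.417 + 0.17·0.317
      = 0.028994 + 0.073392 + 0.05389 = 0.156276

P(F) ≈ 0.1563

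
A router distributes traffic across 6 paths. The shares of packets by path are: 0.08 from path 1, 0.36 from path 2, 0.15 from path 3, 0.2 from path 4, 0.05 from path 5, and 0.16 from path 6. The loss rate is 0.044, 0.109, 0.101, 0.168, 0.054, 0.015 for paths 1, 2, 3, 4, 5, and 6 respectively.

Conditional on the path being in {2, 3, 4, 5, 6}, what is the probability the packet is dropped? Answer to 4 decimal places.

Let S = {2, 3, 4, 5, 6}.
P(S) = 0.36 + 0.15 + 0.2 + 0.05 + 0.16 = 0.92.
P(L ∩ S) = 0.109·0.36 + 0.101·0.15 + 0.168·0.2 + 0.054·0.05 + 0.015·0.16 = 0.03924 + 0.01515 + 0.0336 + 0.0027 + 0.0024 = 0.09309.
P(L | S) = 0.09309 / 0.92 = 0.101185…

P(L|S) ≈ 0.1012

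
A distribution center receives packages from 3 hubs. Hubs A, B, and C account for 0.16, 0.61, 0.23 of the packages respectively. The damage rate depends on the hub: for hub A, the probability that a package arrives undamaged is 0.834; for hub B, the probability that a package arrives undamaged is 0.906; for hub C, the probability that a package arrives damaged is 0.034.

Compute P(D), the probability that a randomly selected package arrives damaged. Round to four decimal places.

P(D|A) = 1 − 0.834 = 0.166.
P(D|B) = 1 − 0.906 = 0.094.
P(D) = P(D|A)·P(A) + P(D|B)·P(B) + P(D|C)·P(C)
      = 0.166·0.16 + 0.094·0.61 + 0.034·0.23
      = 0.02656 + 0.05734 + 0.00782 = 0.09172

P(D) ≈ 0.0917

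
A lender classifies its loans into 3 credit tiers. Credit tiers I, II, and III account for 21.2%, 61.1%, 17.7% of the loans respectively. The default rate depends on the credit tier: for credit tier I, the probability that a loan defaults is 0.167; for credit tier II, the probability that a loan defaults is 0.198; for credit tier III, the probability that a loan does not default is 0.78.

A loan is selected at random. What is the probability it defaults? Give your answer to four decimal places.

P(D|III) = 1 − 0.78 = 0.22.
Using total probability over the partition,
P(D) = P(D|I)·P(I) + P(D|II)·P(II) + P(D|III)·P(III)
      = 0.167·0.212 + 0.198·0.611 + 0.22·0.177
      = 0.035404 + 0.120978 + 0.03894 = 0.195322

P(D) ≈ 0.1953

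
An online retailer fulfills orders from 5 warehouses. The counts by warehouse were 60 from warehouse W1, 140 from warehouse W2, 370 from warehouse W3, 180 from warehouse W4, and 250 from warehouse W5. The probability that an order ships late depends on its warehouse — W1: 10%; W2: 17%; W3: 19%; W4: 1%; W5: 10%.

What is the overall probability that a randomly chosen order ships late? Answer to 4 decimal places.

Total: 60 + 140 + 370 + 180 + 250 = 1000.
P(W1) = 60/1000 = 0.06. P(W2) = 140/1000 = 0.14. P(W3) = 370/1000 = 0.37. P(W4) = 180/1000 = 0.18. P(W5) = 250/1000 = 0.25.
By the law of total probability,
P(L) = P(L|W1)·P(W1) + P(L|W2)·P(W2) + P(L|W3)·P(W3) + P(L|W4)·P(W4) + P(L|W5)·P(W5)
      = 0.1·0.06 + 0.17·0.14 + 0.19·0.37 + 0.01·0.18 + 0.1·0.25
      = 0.006 + 0.0238 + 0.0703 + 0.0018 + 0.025 = 0.1269

P(L) ≈ 0.1269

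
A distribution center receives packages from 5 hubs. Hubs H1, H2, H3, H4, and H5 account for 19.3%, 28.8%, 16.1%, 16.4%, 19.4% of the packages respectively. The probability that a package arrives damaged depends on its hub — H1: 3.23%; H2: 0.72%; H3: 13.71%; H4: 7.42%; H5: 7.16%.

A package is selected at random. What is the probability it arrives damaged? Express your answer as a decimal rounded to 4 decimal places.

P(D) ≈ 0.0564

Summing over the partition,
P(D) = P(D|H1)·P(H1) + P(D|H2)·P(H2) + P(D|H3)·P(H3) + P(D|H4)·P(H4) + P(D|H5)·P(H5)
      = 0.0323·0.193 + 0.0072·0.288 + 0.1371·0.161 + 0.0742·0.164 + 0.0716·0.194
      = 0.0062339 + 0.0020736 + 0.0220731 + 0.0121688 + 0.0138904 = 0.0564398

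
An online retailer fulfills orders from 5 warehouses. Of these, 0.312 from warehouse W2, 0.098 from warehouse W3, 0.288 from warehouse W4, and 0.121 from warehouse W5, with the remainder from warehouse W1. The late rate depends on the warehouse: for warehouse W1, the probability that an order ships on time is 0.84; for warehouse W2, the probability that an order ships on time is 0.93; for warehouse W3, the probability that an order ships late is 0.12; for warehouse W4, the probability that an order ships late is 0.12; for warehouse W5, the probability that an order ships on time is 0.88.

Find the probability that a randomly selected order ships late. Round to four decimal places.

P(L) ≈ 0.1116

P(W1) = 1 − (0.312 + 0.098 + 0.288 + 0.121) = 0.181.
P(L|W1) = 1 − 0.84 = 0.16.
P(L|W2) = 1 − 0.93 = 0.07.
P(L|W5) = 1 − 0.88 = 0.12.
By the law of total probability,
P(L) = P(L|W1)·P(W1) + P(L|W2)·P(W2) + P(L|W3)·P(W3) + P(L|W4)·P(W4) + P(L|W5)·P(W5)
      = 0.16·0.181 + 0.07·0.312 + 0.12·0.098 + 0.12·0.288 + 0.12·0.121
      = 0.02896 + 0.02184 + 0.01176 + 0.03456 + 0.01452 = 0.11164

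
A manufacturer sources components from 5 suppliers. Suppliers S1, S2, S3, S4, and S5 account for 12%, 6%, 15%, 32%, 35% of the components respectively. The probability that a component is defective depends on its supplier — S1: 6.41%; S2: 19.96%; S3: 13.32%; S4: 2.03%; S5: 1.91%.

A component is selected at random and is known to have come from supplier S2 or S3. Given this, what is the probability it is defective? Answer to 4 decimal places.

Let S = {S2, S3}.
P(S) = 0.06 + 0.15 = 0.21.
P(D ∩ S) = 0.1996·0.06 + 0.1332·0.15 = 0.011976 + 0.01998 = 0.031956.
P(D | S) = 0.031956 / 0.21 = 0.152171…

P(D|S) ≈ 0.1522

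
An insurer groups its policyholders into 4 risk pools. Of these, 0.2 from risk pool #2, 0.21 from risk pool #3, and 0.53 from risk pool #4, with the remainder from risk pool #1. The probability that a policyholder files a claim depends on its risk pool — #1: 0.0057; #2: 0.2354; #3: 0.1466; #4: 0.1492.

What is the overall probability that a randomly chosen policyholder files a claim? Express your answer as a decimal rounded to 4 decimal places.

P(#1) = 1 − (0.2 + 0.21 + 0.53) = 0.06.
P(C) = P(C|#1)·P(#1) + P(C|#2)·P(#2) + P(C|#3)·P(#3) + P(C|#4)·P(#4)
      = 0.0057·0.06 + 0.2354·0.2 + 0.1466·0.21 + 0.1492·0.53
      = 0.000342 + 0.04708 + 0.030786 + 0.079076 = 0.157284

0.1573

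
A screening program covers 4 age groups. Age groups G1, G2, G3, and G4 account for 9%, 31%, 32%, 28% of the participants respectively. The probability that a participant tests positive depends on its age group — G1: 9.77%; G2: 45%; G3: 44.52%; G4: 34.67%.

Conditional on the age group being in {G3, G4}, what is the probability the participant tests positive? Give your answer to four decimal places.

P(T|S) ≈ 0.3992

Let S = {G3, G4}.
P(S) = 0.32 + 0.28 = 0.6.
P(T ∩ S) = 0.4452·0.32 + 0.3467·0.28 = 0.142464 + 0.097076 = 0.23954.
P(T | S) = 0.23954 / 0.6 = 0.399233…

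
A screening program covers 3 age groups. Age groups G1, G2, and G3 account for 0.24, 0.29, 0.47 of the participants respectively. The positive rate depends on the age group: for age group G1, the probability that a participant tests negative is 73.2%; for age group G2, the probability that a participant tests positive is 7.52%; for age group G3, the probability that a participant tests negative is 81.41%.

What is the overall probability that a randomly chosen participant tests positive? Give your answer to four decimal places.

P(T|G1) = 1 − 0.732 = 0.268.
P(T|G3) = 1 − 0.8141 = 0.1859.
P(T) = P(T|G1)·P(G1) + P(T|G2)·P(G2) + P(T|G3)·P(G3)
      = 0.268·0.24 + 0.0752·0.29 + 0.1859·0.47
      = 0.06432 + 0.021808 + 0.087373 = 0.173501

0.1735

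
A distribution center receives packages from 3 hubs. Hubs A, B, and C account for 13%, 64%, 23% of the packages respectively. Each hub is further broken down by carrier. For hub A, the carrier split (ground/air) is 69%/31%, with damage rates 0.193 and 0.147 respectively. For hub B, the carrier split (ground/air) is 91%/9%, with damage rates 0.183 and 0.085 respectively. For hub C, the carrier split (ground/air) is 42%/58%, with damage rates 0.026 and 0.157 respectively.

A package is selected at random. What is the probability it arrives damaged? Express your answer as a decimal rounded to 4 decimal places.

P(D|A) = 0.69·0.193 + 0.31·0.147 = 0.13317 + 0.04557 = 0.17874
P(D|B) = 0.91·0.183 + 0.09·0.085 = 0.16653 + 0.00765 = 0.17418
P(D|C) = 0.42·0.026 + 0.58·0.157 = 0.01092 + 0.09106 = 0.10198
Then overall,
P(D) = 0.13·0.17874 + 0.64·0.17418 + 0.23·0.10198
      = 0.0232362 + 0.1114752 + 0.0234554 = 0.1581668

P(D) ≈ 0.1582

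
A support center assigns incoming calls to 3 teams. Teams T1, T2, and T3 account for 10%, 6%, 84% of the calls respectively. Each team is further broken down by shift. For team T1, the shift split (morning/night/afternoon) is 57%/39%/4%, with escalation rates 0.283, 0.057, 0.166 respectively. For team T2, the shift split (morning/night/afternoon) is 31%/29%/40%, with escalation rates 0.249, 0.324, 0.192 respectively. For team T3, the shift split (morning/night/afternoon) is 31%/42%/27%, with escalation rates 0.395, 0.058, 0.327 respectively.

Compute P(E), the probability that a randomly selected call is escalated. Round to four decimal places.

P(E|T1) = 0.57·0.283 + 0.39·0.057 + 0.04·0.166 = 0.16131 + 0.02223 + 0.00664 = 0.19018
P(E|T2) = 0.31·0.249 + 0.29·0.324 + 0.4·0.192 = 0.07719 + 0.09396 + 0.0768 = 0.24795
P(E|T3) = 0.31·0.395 + 0.42·0.058 + 0.27·0.327 = 0.12245 + 0.02436 + 0.08829 = 0.2351
By total probability over the outer partition,
P(E) = 0.1·0.19018 + 0.06·0.24795 + 0.84·0.2351
      = 0.019018 + 0.014877 + 0.197484 = 0.231379

P(E) ≈ 0.2314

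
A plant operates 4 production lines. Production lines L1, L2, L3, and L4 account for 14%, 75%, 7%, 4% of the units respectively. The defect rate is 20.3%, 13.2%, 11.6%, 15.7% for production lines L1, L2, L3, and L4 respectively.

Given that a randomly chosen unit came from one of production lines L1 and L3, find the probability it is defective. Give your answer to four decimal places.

P(D|S) ≈ 0.1740

Let S = {L1, L3}.
P(S) = 0.14 + 0.07 = 0.21.
P(D ∩ S) = 0.203·0.14 + 0.116·0.07 = 0.02842 + 0.00812 = 0.03654.
P(D | S) = 0.03654 / 0.21 = 0.174000…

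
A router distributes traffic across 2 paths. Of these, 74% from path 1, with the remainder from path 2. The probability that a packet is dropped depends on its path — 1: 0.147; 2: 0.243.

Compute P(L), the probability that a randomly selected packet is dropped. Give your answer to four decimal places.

P(L) ≈ 0.1720

P(2) = 1 − (0.74) = 0.26.
P(L) = P(L|1)·P(1) + P(L|2)·P(2)
      = 0.147·0.74 + 0.243·0.26
      = 0.10878 + 0.06318 = 0.17196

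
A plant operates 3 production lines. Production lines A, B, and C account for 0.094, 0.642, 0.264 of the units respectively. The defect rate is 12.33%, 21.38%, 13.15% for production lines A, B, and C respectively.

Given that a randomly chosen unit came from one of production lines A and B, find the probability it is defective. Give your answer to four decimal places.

Let S = {A, B}.
P(S) = 0.094 + 0.642 = 0.736.
P(D ∩ S) = 0.1233·0.094 + 0.2138·0.642 = 0.0115902 + 0.1372596 = 0.1488498.
P(D | S) = 0.1488498 / 0.736 = 0.202242…

0.2022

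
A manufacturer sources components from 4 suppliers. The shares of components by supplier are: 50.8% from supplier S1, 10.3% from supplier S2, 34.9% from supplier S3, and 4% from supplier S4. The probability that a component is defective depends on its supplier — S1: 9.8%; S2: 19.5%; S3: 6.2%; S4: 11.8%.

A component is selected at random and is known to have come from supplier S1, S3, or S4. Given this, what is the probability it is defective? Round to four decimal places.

Let S = {S1, S3, S4}.
P(S) = 0.508 + 0.349 + 0.04 = 0.897.
P(D ∩ S) = 0.098·0.508 + 0.062·0.349 + 0.118·0.04 = 0.049784 + 0.021638 + 0.00472 = 0.076142.
P(D | S) = 0.076142 / 0.897 = 0.084885…

0.0849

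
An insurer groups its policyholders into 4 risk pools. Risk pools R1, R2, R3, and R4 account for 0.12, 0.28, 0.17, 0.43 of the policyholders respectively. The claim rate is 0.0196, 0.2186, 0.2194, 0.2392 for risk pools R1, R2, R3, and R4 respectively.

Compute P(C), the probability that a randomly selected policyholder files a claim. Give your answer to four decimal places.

Summing over the partition,
P(C) = P(C|R1)·P(R1) + P(C|R2)·P(R2) + P(C|R3)·P(R3) + P(C|R4)·P(R4)
      = 0.0196·0.12 + 0.2186·0.28 + 0.2194·0.17 + 0.2392·0.43
      = 0.002352 + 0.061208 + 0.037298 + 0.102856 = 0.203714

P(C) ≈ 0.2037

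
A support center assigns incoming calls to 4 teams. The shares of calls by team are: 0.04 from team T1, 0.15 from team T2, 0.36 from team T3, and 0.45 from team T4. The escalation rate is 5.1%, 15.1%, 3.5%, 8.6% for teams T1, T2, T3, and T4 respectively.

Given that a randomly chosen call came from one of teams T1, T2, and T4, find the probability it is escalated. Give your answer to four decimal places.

0.0990

Let S = {T1, T2, T4}.
P(S) = 0.04 + 0.15 + 0.45 = 0.64.
P(E ∩ S) = 0.051·0.04 + 0.151·0.15 + 0.086·0.45 = 0.00204 + 0.02265 + 0.0387 = 0.06339.
P(E | S) = 0.06339 / 0.64 = 0.099047…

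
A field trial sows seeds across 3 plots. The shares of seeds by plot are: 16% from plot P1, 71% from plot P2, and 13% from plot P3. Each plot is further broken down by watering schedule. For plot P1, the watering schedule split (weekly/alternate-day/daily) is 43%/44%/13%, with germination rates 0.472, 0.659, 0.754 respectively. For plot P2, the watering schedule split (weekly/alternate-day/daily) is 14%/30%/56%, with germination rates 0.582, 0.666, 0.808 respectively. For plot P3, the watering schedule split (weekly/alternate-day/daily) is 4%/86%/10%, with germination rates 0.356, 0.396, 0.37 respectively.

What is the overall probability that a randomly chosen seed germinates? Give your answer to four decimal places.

P(G|P1) = 0.43·0.472 + 0.44·0.659 + 0.13·0.754 = 0.20296 + 0.28996 + 0.09802 = 0.59094
P(G|P2) = 0.14·0.582 + 0.3·0.666 + 0.56·0.808 = 0.08148 + 0.1998 + 0.45248 = 0.73376
P(G|P3) = 0.04·0.356 + 0.86·0.396 + 0.1·0.37 = 0.01424 + 0.34056 + 0.037 = 0.3918
Then overall,
P(G) = 0.16·0.59094 + 0.71·0.73376 + 0.13·0.3918
      = 0.0945504 + 0.5209696 + 0.050934 = 0.666454

0.6665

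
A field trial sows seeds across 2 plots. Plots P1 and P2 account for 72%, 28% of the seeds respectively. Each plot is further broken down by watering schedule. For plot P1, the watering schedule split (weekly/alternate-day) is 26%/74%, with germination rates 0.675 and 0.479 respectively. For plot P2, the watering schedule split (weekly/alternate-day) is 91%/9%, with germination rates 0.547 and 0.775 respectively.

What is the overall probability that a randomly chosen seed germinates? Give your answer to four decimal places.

P(G|P1) = 0.26·0.675 + 0.74·0.479 = 0.1755 + 0.35446 = 0.52996
P(G|P2) = 0.91·0.547 + 0.09·0.775 = 0.49777 + 0.06975 = 0.56752
Then overall,
P(G) = 0.72·0.52996 + 0.28·0.56752
      = 0.3815712 + 0.1589056 = 0.5404768

P(G) ≈ 0.5405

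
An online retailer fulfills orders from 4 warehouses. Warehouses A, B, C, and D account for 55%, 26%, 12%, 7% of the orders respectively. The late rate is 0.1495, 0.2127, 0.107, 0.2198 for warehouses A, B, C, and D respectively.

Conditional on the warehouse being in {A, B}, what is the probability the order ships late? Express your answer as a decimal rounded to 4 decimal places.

Let S = {A, B}.
P(S) = 0.55 + 0.26 = 0.81.
P(L ∩ S) = 0.1495·0.55 + 0.2127·0.26 = 0.082225 + 0.055302 = 0.137527.
P(L | S) = 0.137527 / 0.81 = 0.169786…

0.1698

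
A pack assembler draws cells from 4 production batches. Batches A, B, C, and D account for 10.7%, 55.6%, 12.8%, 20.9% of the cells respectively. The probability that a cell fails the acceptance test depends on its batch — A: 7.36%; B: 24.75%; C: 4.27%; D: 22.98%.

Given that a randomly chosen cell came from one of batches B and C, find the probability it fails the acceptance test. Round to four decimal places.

Let S = {B, C}.
P(S) = 0.556 + 0.128 = 0.684.
P(F ∩ S) = 0.2475·0.556 + 0.0427·0.128 = 0.13761 + 0.0054656 = 0.1430756.
P(F | S) = 0.1430756 / 0.684 = 0.209175…

0.2092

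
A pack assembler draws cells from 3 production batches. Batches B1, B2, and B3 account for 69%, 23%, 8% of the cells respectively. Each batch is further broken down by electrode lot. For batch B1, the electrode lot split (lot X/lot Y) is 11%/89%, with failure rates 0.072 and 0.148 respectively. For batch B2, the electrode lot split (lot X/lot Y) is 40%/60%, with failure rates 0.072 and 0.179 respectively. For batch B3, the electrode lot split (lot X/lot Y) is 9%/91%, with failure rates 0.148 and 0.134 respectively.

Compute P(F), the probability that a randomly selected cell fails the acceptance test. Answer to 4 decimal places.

P(F|B1) = 0.11·0.072 + 0.89·0.148 = 0.00792 + 0.13172 = 0.13964
P(F|B2) = 0.4·0.072 + 0.6·0.179 = 0.0288 + 0.1074 = 0.1362
P(F|B3) = 0.09·0.148 + 0.91·0.134 = 0.01332 + 0.12194 = 0.13526
By total probability over the outer partition,
P(F) = 0.69·0.13964 + 0.23·0.1362 + 0.08·0.13526
      = 0.0963516 + 0.031326 + 0.0108208 = 0.1384984

P(F) ≈ 0.1385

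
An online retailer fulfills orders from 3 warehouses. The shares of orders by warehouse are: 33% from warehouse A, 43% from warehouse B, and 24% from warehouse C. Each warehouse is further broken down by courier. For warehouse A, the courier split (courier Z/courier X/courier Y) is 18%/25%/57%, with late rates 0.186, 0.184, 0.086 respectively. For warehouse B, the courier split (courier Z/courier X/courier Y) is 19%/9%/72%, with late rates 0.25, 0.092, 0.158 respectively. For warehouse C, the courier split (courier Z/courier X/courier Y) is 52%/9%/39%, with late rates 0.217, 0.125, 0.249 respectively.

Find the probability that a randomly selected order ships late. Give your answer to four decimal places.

P(L) ≈ 0.1684

P(L|A) = 0.18·0.186 + 0.25·0.184 + 0.57·0.086 = 0.03348 + 0.046 + 0.04902 = 0.1285
P(L|B) = 0.19·0.25 + 0.09·0.092 + 0.72·0.158 = 0.0475 + 0.00828 + 0.11376 = 0.16954
P(L|C) = 0.52·0.217 + 0.09·0.125 + 0.39·0.249 = 0.11284 + 0.01125 + 0.09711 = 0.2212
Then overall,
P(L) = 0.33·0.1285 + 0.43·0.16954 + 0.24·0.2212
      = 0.042405 + 0.0729022 + 0.053088 = 0.1683952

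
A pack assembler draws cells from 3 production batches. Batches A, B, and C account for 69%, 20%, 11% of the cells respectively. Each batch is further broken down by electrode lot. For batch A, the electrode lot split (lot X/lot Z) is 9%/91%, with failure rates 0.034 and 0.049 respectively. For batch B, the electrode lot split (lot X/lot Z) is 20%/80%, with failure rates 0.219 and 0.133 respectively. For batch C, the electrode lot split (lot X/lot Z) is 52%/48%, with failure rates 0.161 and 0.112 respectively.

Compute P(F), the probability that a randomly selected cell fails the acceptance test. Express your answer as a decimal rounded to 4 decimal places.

0.0780

P(F|A) = 0.09·0.034 + 0.91·0.049 = 0.00306 + 0.04459 = 0.04765
P(F|B) = 0.2·0.219 + 0.8·0.133 = 0.0438 + 0.1064 = 0.1502
P(F|C) = 0.52·0.161 + 0.48·0.112 = 0.08372 + 0.05376 = 0.13748
Then overall,
P(F) = 0.69·0.04765 + 0.2·0.1502 + 0.11·0.13748
      = 0.0328785 + 0.03004 + 0.0151228 = 0.0780413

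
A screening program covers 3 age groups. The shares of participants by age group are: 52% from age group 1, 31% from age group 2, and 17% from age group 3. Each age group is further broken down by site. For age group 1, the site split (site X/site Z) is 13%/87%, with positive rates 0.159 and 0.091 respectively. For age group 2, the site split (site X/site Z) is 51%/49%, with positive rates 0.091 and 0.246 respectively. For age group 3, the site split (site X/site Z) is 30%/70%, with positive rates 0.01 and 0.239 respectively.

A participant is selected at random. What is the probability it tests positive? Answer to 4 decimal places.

P(T|1) = 0.13·0.159 + 0.87·0.091 = 0.02067 + 0.07917 = 0.09984
P(T|2) = 0.51·0.091 + 0.49·0.246 = 0.04641 + 0.12054 = 0.16695
P(T|3) = 0.3·0.01 + 0.7·0.239 = 0.003 + 0.1673 = 0.1703
By total probability over the outer partition,
P(T) = 0.52·0.09984 + 0.31·0.16695 + 0.17·0.1703
      = 0.0519168 + 0.0517545 + 0.028951 = 0.1326223

P(T) ≈ 0.1326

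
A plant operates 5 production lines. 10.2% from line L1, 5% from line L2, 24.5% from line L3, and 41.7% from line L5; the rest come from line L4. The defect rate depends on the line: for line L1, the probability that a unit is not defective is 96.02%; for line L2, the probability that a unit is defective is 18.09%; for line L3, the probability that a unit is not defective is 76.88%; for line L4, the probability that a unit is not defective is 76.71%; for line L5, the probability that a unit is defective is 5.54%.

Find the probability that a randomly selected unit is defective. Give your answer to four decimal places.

P(L4) = 1 − (0.102 + 0.05 + 0.245 + 0.417) = 0.186.
P(D|L1) = 1 − 0.9602 = 0.0398.
P(D|L3) = 1 − 0.7688 = 0.2312.
P(D|L4) = 1 − 0.7671 = 0.2329.
P(D) = P(D|L1)·P(L1) + P(D|L2)·P(L2) + P(D|L3)·P(L3) + P(D|L4)·P(L4) + P(D|L5)·P(L5)
      = 0.0398·0.102 + 0.1809·0.05 + 0.2312·0.245 + 0.2329·0.186 + 0.0554·0.417
      = 0.0040596 + 0.009045 + 0.056644 + 0.0433194 + 0.0231018 = 0.1361698

0.1362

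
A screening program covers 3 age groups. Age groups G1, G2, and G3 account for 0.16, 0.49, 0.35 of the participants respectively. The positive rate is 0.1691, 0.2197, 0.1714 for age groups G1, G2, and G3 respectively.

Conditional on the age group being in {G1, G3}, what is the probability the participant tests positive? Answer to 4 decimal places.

0.1707

Let S = {G1, G3}.
P(S) = 0.16 + 0.35 = 0.51.
P(T ∩ S) = 0.1691·0.16 + 0.1714·0.35 = 0.027056 + 0.05999 = 0.087046.
P(T | S) = 0.087046 / 0.51 = 0.170678…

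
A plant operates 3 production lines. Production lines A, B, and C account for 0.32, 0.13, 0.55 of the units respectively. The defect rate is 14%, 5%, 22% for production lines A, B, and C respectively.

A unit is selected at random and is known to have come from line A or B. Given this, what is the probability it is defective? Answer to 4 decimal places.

Let S = {A, B}.
P(S) = 0.32 + 0.13 = 0.45.
P(D ∩ S) = 0.14·0.32 + 0.05·0.13 = 0.0448 + 0.0065 = 0.0513.
P(D | S) = 0.0513 / 0.45 = 0.114000…

0.1140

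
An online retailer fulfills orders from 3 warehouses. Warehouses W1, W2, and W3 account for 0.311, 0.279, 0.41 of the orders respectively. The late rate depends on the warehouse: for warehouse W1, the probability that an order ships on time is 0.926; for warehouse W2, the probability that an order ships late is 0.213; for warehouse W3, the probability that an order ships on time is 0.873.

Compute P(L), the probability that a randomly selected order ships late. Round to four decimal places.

0.1345

P(L|W1) = 1 − 0.926 = 0.074.
P(L|W3) = 1 − 0.873 = 0.127.
Summing over the partition,
P(L) = P(L|W1)·P(W1) + P(L|W2)·P(W2) + P(L|W3)·P(W3)
      = 0.074·0.311 + 0.213·0.279 + 0.127·0.41
      = 0.023014 + 0.059427 + 0.05207 = 0.134511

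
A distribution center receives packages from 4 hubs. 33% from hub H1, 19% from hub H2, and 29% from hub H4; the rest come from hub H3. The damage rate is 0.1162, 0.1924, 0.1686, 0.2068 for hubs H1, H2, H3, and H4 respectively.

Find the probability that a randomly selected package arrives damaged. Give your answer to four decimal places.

0.1669

P(H3) = 1 − (0.33 + 0.19 + 0.29) = 0.19.
P(D) = P(D|H1)·P(H1) + P(D|H2)·P(H2) + P(D|H3)·P(H3) + P(D|H4)·P(H4)
      = 0.1162·0.33 + 0.1924·0.19 + 0.1686·0.19 + 0.2068·0.29
      = 0.038346 + 0.036556 + 0.032034 + 0.059972 = 0.166908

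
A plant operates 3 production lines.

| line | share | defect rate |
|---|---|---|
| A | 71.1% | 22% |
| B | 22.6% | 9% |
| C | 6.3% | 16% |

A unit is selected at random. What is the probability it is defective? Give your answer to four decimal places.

P(D) = P(D|A)·P(A) + P(D|B)·P(B) + P(D|C)·P(C)
      = 0.22·0.711 + 0.09·0.226 + 0.16·0.063
      = 0.15642 + 0.02034 + 0.01008 = 0.18684

P(D) ≈ 0.1868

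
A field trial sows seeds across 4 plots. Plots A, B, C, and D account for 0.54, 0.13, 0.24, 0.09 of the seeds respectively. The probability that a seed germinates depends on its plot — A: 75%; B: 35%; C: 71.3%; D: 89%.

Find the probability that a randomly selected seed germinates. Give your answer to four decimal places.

P(G) ≈ 0.7017

Using total probability over the partition,
P(G) = P(G|A)·P(A) + P(G|B)·P(B) + P(G|C)·P(C) + P(G|D)·P(D)
      = 0.75·0.54 + 0.35·0.13 + 0.713·0.24 + 0.89·0.09
      = 0.405 + 0.0455 + 0.17112 + 0.0801 = 0.70172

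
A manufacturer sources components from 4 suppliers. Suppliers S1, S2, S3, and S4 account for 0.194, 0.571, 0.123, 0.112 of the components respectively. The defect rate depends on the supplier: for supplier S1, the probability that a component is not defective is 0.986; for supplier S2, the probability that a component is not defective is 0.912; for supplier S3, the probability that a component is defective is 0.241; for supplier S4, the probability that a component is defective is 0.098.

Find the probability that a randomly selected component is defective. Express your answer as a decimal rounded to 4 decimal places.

P(D|S1) = 1 − 0.986 = 0.014.
P(D|S2) = 1 − 0.912 = 0.088.
Summing over the partition,
P(D) = P(D|S1)·P(S1) + P(D|S2)·P(S2) + P(D|S3)·P(S3) + P(D|S4)·P(S4)
      = 0.014·0.194 + 0.088·0.571 + 0.241·0.123 + 0.098·0.112
      = 0.002716 + 0.050248 + 0.029643 + 0.010976 = 0.093583

P(D) ≈ 0.0936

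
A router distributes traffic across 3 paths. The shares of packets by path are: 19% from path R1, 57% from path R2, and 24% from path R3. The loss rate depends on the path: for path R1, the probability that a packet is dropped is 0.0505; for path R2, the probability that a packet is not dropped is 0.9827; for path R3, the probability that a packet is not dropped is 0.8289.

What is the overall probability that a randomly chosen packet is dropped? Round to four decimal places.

P(L|R2) = 1 − 0.9827 = 0.0173.
P(L|R3) = 1 − 0.8289 = 0.1711.
By the law of total probability,
P(L) = P(L|R1)·P(R1) + P(L|R2)·P(R2) + P(L|R3)·P(R3)
      = 0.0505·0.19 + 0.0173·0.57 + 0.1711·0.24
      = 0.009595 + 0.009861 + 0.041064 = 0.06052

P(L) ≈ 0.0605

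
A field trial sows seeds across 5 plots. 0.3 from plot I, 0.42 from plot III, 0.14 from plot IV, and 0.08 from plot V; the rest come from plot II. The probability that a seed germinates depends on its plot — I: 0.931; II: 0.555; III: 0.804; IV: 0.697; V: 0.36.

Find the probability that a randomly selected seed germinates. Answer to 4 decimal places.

P(G) ≈ 0.7767

P(II) = 1 − (0.3 + 0.42 + 0.14 + 0.08) = 0.06.
Using total probability over the partition,
P(G) = P(G|I)·P(I) + P(G|II)·P(II) + P(G|III)·P(III) + P(G|IV)·P(IV) + P(G|V)·P(V)
      = 0.931·0.3 + 0.555·0.06 + 0.804·0.42 + 0.697·0.14 + 0.36·0.08
      = 0.2793 + 0.0333 + 0.33768 + 0.09758 + 0.0288 = 0.77666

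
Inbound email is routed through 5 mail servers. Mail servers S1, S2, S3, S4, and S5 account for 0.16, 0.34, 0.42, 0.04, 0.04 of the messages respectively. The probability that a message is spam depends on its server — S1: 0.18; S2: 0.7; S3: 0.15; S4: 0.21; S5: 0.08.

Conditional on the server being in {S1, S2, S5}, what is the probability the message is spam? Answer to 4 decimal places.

P(S|J) ≈ 0.5000

Let J = {S1, S2, S5}.
P(J) = 0.16 + 0.34 + 0.04 = 0.54.
P(S ∩ J) = 0.18·0.16 + 0.7·0.34 + 0.08·0.04 = 0.0288 + 0.238 + 0.0032 = 0.27.
P(S | J) = 0.27 / 0.54 = 0.500000…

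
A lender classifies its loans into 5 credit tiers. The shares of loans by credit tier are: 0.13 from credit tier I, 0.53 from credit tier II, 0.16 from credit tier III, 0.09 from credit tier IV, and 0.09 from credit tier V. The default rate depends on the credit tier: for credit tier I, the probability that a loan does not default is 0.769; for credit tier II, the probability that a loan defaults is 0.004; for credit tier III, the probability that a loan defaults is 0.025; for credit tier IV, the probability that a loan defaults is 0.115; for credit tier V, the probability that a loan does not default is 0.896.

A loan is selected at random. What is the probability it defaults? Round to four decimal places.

P(D|I) = 1 − 0.769 = 0.231.
P(D|V) = 1 − 0.896 = 0.104.
P(D) = P(D|I)·P(I) + P(D|II)·P(II) + P(D|III)·P(III) + P(D|IV)·P(IV) + P(D|V)·P(V)
      = 0.231·0.13 + 0.004·0.53 + 0.025·0.16 + 0.115·0.09 + 0.104·0.09
      = 0.03003 + 0.00212 + 0.004 + 0.01035 + 0.00936 = 0.05586

0.0559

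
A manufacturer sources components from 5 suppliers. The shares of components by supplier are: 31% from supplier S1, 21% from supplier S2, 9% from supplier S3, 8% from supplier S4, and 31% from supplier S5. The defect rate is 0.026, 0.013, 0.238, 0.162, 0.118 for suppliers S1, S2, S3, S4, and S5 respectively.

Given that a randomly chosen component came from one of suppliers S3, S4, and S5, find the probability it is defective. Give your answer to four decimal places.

Let S = {S3, S4, S5}.
P(S) = 0.09 + 0.08 + 0.31 = 0.48.
P(D ∩ S) = 0.238·0.09 + 0.162·0.08 + 0.118·0.31 = 0.02142 + 0.01296 + 0.03658 = 0.07096.
P(D | S) = 0.07096 / 0.48 = 0.147833…

P(D|S) ≈ 0.1478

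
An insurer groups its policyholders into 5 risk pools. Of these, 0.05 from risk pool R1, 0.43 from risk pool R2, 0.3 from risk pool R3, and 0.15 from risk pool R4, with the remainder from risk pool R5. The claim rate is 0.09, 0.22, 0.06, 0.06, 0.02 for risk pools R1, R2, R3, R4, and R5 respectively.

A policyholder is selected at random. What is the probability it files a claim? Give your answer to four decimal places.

P(R5) = 1 − (0.05 + 0.43 + 0.3 + 0.15) = 0.07.
P(C) = P(C|R1)·P(R1) + P(C|R2)·P(R2) + P(C|R3)·P(R3) + P(C|R4)·P(R4) + P(C|R5)·P(R5)
      = 0.09·0.05 + 0.22·0.43 + 0.06·0.3 + 0.06·0.15 + 0.02·0.07
      = 0.0045 + 0.0946 + 0.018 + 0.009 + 0.0014 = 0.1275

0.1275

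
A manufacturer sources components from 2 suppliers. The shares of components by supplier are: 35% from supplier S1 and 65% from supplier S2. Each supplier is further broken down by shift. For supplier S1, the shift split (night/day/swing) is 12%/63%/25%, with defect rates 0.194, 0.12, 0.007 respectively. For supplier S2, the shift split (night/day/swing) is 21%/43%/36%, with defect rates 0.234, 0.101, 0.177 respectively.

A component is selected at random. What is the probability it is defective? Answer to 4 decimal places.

P(D) ≈ 0.1368

P(D|S1) = 0.12·0.194 + 0.63·0.12 + 0.25·0.007 = 0.02328 + 0.0756 + 0.00175 = 0.10063
P(D|S2) = 0.21·0.234 + 0.43·0.101 + 0.36·0.177 = 0.04914 + 0.04343 + 0.06372 = 0.15629
By total probability over the outer partition,
P(D) = 0.35·0.10063 + 0.65·0.15629
      = 0.0352205 + 0.1015885 = 0.136809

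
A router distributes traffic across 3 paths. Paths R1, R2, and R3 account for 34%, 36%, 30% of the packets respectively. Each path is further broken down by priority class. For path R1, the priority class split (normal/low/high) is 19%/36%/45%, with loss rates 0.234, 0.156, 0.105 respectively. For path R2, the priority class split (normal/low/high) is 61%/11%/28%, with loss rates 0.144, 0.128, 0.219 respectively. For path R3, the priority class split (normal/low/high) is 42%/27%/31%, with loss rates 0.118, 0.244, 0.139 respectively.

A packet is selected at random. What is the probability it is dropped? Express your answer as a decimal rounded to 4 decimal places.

0.1566

P(L|R1) = 0.19·0.234 + 0.36·0.156 + 0.45·0.105 = 0.04446 + 0.05616 + 0.04725 = 0.14787
P(L|R2) = 0.61·0.144 + 0.11·0.128 + 0.28·0.219 = 0.08784 + 0.01408 + 0.06132 = 0.16324
P(L|R3) = 0.42·0.118 + 0.27·0.244 + 0.31·0.139 = 0.04956 + 0.06588 + 0.04309 = 0.15853
Then overall,
P(L) = 0.34·0.14787 + 0.36·0.16324 + 0.3·0.15853
      = 0.0502758 + 0.0587664 + 0.047559 = 0.1566012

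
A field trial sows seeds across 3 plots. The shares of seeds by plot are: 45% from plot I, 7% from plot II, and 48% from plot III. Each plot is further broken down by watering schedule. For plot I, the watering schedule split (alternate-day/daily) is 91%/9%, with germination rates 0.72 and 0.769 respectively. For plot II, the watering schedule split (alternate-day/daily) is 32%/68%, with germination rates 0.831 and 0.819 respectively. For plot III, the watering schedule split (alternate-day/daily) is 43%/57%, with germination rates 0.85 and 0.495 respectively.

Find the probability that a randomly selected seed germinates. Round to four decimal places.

P(G|I) = 0.91·0.72 + 0.09·0.769 = 0.6552 + 0.06921 = 0.72441
P(G|II) = 0.32·0.831 + 0.68·0.819 = 0.26592 + 0.55692 = 0.82284
P(G|III) = 0.43·0.85 + 0.57·0.495 = 0.3655 + 0.28215 = 0.64765
Then overall,
P(G) = 0.45·0.72441 + 0.07·0.82284 + 0.48·0.64765
      = 0.3259845 + 0.0575988 + 0.310872 = 0.6944553

0.6945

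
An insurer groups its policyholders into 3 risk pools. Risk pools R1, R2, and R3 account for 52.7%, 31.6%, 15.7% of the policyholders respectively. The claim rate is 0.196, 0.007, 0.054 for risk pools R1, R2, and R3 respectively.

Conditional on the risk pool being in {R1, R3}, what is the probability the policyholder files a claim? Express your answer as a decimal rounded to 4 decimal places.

Let S = {R1, R3}.
P(S) = 0.527 + 0.157 = 0.684.
P(C ∩ S) = 0.196·0.527 + 0.054·0.157 = 0.103292 + 0.008478 = 0.11177.
P(C | S) = 0.11177 / 0.684 = 0.163406…

P(C|S) ≈ 0.1634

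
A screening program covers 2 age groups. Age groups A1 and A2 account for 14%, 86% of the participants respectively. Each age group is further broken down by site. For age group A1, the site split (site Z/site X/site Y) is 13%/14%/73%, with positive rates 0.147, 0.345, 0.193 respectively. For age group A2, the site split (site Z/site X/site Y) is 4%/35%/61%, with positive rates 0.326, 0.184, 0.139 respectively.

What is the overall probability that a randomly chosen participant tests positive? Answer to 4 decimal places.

P(T) ≈ 0.1687

P(T|A1) = 0.13·0.147 + 0.14·0.345 + 0.73·0.193 = 0.01911 + 0.0483 + 0.14089 = 0.2083
P(T|A2) = 0.04·0.326 + 0.35·0.184 + 0.61·0.139 = 0.01304 + 0.0644 + 0.08479 = 0.16223
By total probability over the outer partition,
P(T) = 0.14·0.2083 + 0.86·0.16223
      = 0.029162 + 0.1395178 = 0.1686798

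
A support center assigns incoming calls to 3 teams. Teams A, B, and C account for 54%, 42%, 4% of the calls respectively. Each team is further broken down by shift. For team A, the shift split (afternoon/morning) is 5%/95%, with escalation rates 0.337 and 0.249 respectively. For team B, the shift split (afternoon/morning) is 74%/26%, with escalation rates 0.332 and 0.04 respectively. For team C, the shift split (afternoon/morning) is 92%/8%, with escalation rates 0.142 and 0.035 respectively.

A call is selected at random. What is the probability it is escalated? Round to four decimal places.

P(E|A) = 0.05·0.337 + 0.95·0.249 = 0.01685 + 0.23655 = 0.2534
P(E|B) = 0.74·0.332 + 0.26·0.04 = 0.24568 + 0.0104 = 0.25608
P(E|C) = 0.92·0.142 + 0.08·0.035 = 0.13064 + 0.0028 = 0.13344
By total probability over the outer partition,
P(E) = 0.54·0.2534 + 0.42·0.25608 + 0.04·0.13344
      = 0.136836 + 0.1075536 + 0.0053376 = 0.2497272

0.2497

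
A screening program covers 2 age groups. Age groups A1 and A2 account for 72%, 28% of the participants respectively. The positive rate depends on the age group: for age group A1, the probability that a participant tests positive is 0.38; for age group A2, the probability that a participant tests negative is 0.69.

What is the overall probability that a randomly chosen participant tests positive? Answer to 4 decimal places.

0.3604

P(T|A2) = 1 − 0.69 = 0.31.
Summing over the partition,
P(T) = P(T|A1)·P(A1) + P(T|A2)·P(A2)
      = 0.38·0.72 + 0.31·0.28
      = 0.2736 + 0.0868 = 0.3604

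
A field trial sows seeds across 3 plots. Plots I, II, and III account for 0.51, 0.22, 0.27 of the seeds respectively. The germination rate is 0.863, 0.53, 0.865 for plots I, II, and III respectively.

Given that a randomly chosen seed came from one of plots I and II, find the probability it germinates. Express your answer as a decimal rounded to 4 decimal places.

P(G|S) ≈ 0.7626

Let S = {I, II}.
P(S) = 0.51 + 0.22 = 0.73.
P(G ∩ S) = 0.863·0.51 + 0.53·0.22 = 0.44013 + 0.1166 = 0.55673.
P(G | S) = 0.55673 / 0.73 = 0.762644…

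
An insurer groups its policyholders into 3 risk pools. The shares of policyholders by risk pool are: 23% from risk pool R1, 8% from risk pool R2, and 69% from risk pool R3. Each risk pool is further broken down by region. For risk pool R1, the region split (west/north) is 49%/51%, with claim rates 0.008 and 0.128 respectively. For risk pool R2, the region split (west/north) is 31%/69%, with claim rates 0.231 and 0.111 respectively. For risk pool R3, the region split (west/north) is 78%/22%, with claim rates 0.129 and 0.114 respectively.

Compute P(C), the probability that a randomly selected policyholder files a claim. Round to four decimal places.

P(C) ≈ 0.1145

P(C|R1) = 0.49·0.008 + 0.51·0.128 = 0.00392 + 0.06528 = 0.0692
P(C|R2) = 0.31·0.231 + 0.69·0.111 = 0.07161 + 0.07659 = 0.1482
P(C|R3) = 0.78·0.129 + 0.22·0.114 = 0.10062 + 0.02508 = 0.1257
Then overall,
P(C) = 0.23·0.0692 + 0.08·0.1482 + 0.69·0.1257
      = 0.015916 + 0.011856 + 0.086733 = 0.114505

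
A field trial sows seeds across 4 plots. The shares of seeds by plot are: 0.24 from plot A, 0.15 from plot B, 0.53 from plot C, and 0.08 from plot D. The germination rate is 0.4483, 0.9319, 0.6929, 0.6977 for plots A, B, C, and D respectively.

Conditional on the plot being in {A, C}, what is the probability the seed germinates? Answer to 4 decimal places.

0.6167

Let S = {A, C}.
P(S) = 0.24 + 0.53 = 0.77.
P(G ∩ S) = 0.4483·0.24 + 0.6929·0.53 = 0.107592 + 0.367237 = 0.474829.
P(G | S) = 0.474829 / 0.77 = 0.616661…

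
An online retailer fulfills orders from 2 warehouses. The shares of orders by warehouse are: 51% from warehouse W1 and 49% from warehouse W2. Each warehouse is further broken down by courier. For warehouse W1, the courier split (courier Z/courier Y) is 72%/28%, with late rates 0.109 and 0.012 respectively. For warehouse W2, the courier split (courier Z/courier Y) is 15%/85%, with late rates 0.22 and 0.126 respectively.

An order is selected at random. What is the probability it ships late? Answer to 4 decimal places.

P(L) ≈ 0.1104

P(L|W1) = 0.72·0.109 + 0.28·0.012 = 0.07848 + 0.00336 = 0.08184
P(L|W2) = 0.15·0.22 + 0.85·0.126 = 0.033 + 0.1071 = 0.1401
By total probability over the outer partition,
P(L) = 0.51·0.08184 + 0.49·0.1401
      = 0.0417384 + 0.068649 = 0.1103874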